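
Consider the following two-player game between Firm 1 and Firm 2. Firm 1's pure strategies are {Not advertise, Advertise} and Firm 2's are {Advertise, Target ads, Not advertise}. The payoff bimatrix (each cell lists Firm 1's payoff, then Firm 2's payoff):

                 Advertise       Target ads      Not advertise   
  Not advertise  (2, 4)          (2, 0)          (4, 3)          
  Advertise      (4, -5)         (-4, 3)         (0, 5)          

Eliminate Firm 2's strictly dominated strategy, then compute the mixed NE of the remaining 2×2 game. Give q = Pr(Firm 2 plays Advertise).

Firm 2's strategy Target ads is strictly dominated by Not advertise: 3 > 0 and 5 > 3. Eliminate Target ads.
Firm 2's mix must leave Firm 1 indifferent between Not advertise and Advertise.
  Firm 1's payoff to Not advertise: q·2 + (1−q)·4 = -2q + 4
  Firm 1's payoff to Advertise: q·4 + (1−q)·0 = 4q
  -2q + 4 = 4q  ⇒  -6q = -4  ⇒  q = 2/3.

q = 2/3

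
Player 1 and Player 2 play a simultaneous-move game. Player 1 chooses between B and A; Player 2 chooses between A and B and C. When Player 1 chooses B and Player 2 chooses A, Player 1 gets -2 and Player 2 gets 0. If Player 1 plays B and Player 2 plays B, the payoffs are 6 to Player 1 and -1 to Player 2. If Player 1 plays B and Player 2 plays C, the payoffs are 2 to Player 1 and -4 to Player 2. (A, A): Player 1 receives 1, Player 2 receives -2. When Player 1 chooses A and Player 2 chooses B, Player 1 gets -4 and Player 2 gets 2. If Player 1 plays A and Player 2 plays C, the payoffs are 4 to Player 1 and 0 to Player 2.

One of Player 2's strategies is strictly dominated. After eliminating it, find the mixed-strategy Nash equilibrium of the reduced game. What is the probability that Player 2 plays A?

q = 10/13

Player 2's strategy C is strictly dominated by B: -1 > -4 and 2 > 0. Eliminate C.
Set Player 1's expected payoff from B equal to that from A:
  Player 1's expected payoff from B: q·(-2) + (1−q)·6 = -8q + 6
  Player 1's expected payoff from A: q·1 + (1−q)·(-4) = 5q - 4
  -8q + 6 = 5q - 4  ⇒  -13q = -10  ⇒  q = 10/13.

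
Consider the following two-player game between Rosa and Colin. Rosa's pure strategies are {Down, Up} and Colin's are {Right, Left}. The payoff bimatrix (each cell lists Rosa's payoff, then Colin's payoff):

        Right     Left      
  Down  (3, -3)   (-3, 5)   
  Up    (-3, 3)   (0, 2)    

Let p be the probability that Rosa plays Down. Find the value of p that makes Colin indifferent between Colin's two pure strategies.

Set Colin's expected payoff from Right equal to that from Left:
  Colin's payoff to Right: p·(-3) + (1−p)·3 = -6p + 3
  Colin's payoff to Left: p·5 + (1−p)·2 = 3p + 2
  -6p + 3 = 3p + 2  ⇒  -9p = -1  ⇒  p = 1/9.

p = 1/9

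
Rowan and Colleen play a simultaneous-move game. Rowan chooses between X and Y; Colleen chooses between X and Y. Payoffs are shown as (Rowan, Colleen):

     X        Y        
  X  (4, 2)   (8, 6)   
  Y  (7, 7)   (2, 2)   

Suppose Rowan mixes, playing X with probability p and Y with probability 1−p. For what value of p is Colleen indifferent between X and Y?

In a mixed equilibrium Colleen is indifferent between X and Y; this condition fixes p.
  Colleen's payoff from X: p·2 + (1−p)·7 = -5p + 7
  Colleen's payoff from Y: p·6 + (1−p)·2 = 4p + 2
  -5p + 7 = 4p + 2  ⇒  -9p = -5  ⇒  p = 5/9.

p = 5/9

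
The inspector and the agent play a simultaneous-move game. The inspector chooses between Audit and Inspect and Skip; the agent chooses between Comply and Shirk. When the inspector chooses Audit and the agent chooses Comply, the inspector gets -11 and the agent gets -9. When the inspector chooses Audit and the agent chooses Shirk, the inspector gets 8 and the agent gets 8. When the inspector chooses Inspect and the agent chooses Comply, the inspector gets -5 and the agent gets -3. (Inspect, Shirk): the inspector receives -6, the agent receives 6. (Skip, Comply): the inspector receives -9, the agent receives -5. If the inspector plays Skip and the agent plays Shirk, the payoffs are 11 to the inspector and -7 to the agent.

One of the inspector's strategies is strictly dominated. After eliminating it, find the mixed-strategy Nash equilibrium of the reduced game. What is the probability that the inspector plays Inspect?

The inspector's strategy Audit is strictly dominated by Skip: -9 > -11 and 11 > 8. Eliminate Audit.
Set the agent's expected payoff from Comply equal to that from Shirk:
  the agent's payoff from Comply: p·(-3) + (1−p)·(-5) = 2p - 5
  the agent's payoff from Shirk: p·6 + (1−p)·(-7) = 13p - 7
  2p - 5 = 13p - 7  ⇒  -11p = -2  ⇒  p = 2/11.

p = 2/11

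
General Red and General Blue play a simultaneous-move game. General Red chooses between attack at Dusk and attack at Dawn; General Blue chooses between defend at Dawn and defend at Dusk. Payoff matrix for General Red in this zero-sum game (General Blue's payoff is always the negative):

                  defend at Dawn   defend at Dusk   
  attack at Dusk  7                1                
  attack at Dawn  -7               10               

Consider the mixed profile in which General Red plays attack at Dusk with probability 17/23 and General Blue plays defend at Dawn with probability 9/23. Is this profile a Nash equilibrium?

Check General Blue's indifference given General Red's mix p = 17/23:
  payoff from defend at Dawn = -77/23; payoff from defend at Dusk = -77/23 — equal.
Check General Red's indifference given General Blue's mix q = 9/23:
  payoff from attack at Dusk = 77/23; payoff from attack at Dawn = 77/23 — equal.
Both players are indifferent, so neither can profitably deviate.

Yes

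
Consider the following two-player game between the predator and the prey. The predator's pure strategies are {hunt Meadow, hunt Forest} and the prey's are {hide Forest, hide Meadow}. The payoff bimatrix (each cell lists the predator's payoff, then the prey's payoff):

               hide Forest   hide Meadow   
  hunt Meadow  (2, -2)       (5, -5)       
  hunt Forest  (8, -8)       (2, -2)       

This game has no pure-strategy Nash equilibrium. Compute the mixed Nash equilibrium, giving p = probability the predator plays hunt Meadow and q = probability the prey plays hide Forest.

For the prey to be willing to mix, the prey must be indifferent between hide Forest and hide Meadow, which pins down the predator's mix.
  the prey's payoff to hide Forest: p·(-2) + (1−p)·(-8) = 6p - 8
  the prey's payoff to hide Meadow: p·(-5) + (1−p)·(-2) = -3p - 2
  6p - 8 = -3p - 2  ⇒  9p = 6  ⇒  p = 2/3.
In a mixed equilibrium the predator is indifferent between hunt Meadow and hunt Forest; this condition fixes q.
  the predator's payoff from hunt Meadow: q·2 + (1−q)·5 = -3q + 5
  the predator's payoff from hunt Forest: q·8 + (1−q)·2 = 6q + 2
  -3q + 5 = 6q + 2  ⇒  -9q = -3  ⇒  q = 1/3.

p = 2/3, q = 1/3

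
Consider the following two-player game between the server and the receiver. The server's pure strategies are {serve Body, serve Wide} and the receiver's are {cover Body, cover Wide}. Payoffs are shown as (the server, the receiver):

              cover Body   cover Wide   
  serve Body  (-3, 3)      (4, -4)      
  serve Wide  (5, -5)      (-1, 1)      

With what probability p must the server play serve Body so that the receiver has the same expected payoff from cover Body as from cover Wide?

The server's mix must leave the receiver indifferent between cover Body and cover Wide.
  the receiver's payoff from cover Body: p·3 + (1−p)·(-5) = 8p - 5
  the receiver's payoff from cover Wide: p·(-4) + (1−p)·1 = -5p + 1
  8p - 5 = -5p + 1  ⇒  13p = 6  ⇒  p = 6/13.

p = 6/13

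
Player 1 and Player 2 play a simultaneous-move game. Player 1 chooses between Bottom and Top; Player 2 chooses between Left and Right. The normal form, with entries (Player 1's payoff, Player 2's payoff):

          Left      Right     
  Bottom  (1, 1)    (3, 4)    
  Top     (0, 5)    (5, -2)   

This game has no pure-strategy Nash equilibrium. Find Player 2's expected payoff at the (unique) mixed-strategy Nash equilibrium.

For Player 2 to be willing to mix, Player 2 must be indifferent between Left and Right, which pins down Player 1's mix.
  Player 2's payoff from Left: p·1 + (1−p)·5 = -4p + 5
  Player 2's payoff from Right: p·4 + (1−p)·(-2) = 6p - 2
  -4p + 5 = 6p - 2  ⇒  -10p = -7  ⇒  p = 7/10.
At equilibrium Player 2 is indifferent across columns, so Player 2's payoff equals the payoff from Left: (7/10)·1 + (3/10)·5 = 11/5.

11/5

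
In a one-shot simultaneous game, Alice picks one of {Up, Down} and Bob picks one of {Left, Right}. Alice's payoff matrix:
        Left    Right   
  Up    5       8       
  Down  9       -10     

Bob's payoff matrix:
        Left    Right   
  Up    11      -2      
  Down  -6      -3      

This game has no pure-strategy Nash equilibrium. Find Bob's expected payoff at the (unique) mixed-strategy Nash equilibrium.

Bob's indifference between Left and Right determines Alice's mixing probability p:
  Bob's payoff from Left: p·11 + (1−p)·(-6) = 17p - 6
  Bob's payoff from Right: p·(-2) + (1−p)·(-3) = p - 3
  17p - 6 = p - 3  ⇒  16p = 3  ⇒  p = 3/16.
At equilibrium Bob is indifferent across columns, so Bob's payoff equals the payoff from Left: (3/16)·11 + (13/16)·(-6) = -45/16.

-45/16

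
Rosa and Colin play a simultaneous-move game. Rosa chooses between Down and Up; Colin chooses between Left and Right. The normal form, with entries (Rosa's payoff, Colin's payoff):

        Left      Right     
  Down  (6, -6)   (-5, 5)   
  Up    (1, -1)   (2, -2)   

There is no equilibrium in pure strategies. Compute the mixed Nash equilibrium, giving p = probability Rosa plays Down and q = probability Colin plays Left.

Colin's indifference between Left and Right determines Rosa's mixing probability p:
  Colin's payoff to Left: p·(-6) + (1−p)·(-1) = -5p - 1
  Colin's payoff to Right: p·5 + (1−p)·(-2) = 7p - 2
  -5p - 1 = 7p - 2  ⇒  -12p = -1  ⇒  p = 1/12.
Colin's mix must leave Rosa indifferent between Down and Up.
  Rosa's payoff to Down: q·6 + (1−q)·(-5) = 11q - 5
  Rosa's payoff to Up: q·1 + (1−q)·2 = -q + 2
  11q - 5 = -q + 2  ⇒  12q = 7  ⇒  q = 7/12.

p = 1/12, q = 7/12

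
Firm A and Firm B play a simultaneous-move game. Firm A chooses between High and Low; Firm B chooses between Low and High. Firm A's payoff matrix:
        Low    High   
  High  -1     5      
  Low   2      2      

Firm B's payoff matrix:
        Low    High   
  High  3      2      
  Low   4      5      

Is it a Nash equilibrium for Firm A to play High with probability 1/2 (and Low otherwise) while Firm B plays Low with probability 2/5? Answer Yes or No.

No

Given Firm B's mix q = 2/5, Firm A's payoff from High is 13/5 but from Low is 2. Firm A strictly prefers High, so Firm A would not mix.
So the proposed profile is not a Nash equilibrium.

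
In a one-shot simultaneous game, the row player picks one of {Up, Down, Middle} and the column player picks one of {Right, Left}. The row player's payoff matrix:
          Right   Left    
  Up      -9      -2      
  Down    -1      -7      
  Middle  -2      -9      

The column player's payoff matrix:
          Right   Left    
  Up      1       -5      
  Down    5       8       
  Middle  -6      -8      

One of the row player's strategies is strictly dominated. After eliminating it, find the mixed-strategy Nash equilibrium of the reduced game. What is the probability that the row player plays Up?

The row player's strategy Middle is strictly dominated by Down: -1 > -2 and -7 > -9. Eliminate Middle.
In a mixed equilibrium the column player is indifferent between Right and Left; this condition fixes p.
  the column player's expected payoff from Right: p·1 + (1−p)·5 = -4p + 5
  the column player's expected payoff from Left: p·(-5) + (1−p)·8 = -13p + 8
  -4p + 5 = -13p + 8  ⇒  9p = 3  ⇒  p = 1/3.

p = 1/3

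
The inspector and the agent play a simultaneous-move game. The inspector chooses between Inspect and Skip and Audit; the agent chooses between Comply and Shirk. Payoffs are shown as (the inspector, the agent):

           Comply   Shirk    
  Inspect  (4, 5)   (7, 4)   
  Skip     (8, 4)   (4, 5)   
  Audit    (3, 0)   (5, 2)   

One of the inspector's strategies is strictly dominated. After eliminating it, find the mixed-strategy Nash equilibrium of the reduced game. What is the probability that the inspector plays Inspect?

p = 1/2

The inspector's strategy Audit is strictly dominated by Inspect: 4 > 3 and 7 > 5. Eliminate Audit.
The inspector's mix must leave the agent indifferent between Comply and Shirk.
  the agent's payoff from Comply: p·5 + (1−p)·4 = p + 4
  the agent's payoff from Shirk: p·4 + (1−p)·5 = -p + 5
  p + 4 = -p + 5  ⇒  2p = 1  ⇒  p = 1/2.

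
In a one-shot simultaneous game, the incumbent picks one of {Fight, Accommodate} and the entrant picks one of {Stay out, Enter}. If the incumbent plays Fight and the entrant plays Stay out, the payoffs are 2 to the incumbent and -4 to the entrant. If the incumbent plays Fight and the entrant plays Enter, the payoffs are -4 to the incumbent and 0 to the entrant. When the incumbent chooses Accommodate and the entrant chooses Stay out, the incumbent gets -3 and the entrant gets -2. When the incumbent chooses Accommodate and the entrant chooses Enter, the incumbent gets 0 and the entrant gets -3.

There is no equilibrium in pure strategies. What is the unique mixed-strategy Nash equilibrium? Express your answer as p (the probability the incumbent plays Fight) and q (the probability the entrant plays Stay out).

p = 1/5, q = 4/9

In a mixed equilibrium the entrant is indifferent between Stay out and Enter; this condition fixes p.
  the entrant's payoff from Stay out: p·(-4) + (1−p)·(-2) = -2p - 2
  the entrant's payoff from Enter: p·0 + (1−p)·(-3) = 3p - 3
  -2p - 2 = 3p - 3  ⇒  -5p = -1  ⇒  p = 1/5.
For the incumbent to be willing to mix, the incumbent must be indifferent between Fight and Accommodate, which pins down the entrant's mix.
  the incumbent's expected payoff from Fight: q·2 + (1−q)·(-4) = 6q - 4
  the incumbent's expected payoff from Accommodate: q·(-3) + (1−q)·0 = -3q
  6q - 4 = -3q  ⇒  9q = 4  ⇒  q = 4/9.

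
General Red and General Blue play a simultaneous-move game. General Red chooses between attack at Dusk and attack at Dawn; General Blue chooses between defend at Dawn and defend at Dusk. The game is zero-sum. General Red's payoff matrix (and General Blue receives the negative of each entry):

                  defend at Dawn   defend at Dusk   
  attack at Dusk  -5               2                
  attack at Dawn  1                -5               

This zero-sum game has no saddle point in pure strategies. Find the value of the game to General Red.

v = -23/13

General Blue's mix must leave General Red indifferent between attack at Dusk and attack at Dawn.
  General Red's payoff to attack at Dusk: q·(-5) + (1−q)·2 = -7q + 2
  General Red's payoff to attack at Dawn: q·1 + (1−q)·(-5) = 6q - 5
  -7q + 2 = 6q - 5  ⇒  -13q = -7  ⇒  q = 7/13.
The value is General Red's expected payoff against this mix (using attack at Dusk): (7/13)·(-5) + (6/13)·2 = -23/13.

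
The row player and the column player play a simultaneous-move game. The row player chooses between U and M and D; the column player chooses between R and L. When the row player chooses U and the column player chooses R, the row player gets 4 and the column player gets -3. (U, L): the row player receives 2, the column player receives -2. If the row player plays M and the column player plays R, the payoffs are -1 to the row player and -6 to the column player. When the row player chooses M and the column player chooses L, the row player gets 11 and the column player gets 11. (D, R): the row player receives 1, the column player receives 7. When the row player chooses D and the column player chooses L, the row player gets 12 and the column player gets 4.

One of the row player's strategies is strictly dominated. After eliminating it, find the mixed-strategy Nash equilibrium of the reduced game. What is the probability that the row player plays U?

The row player's strategy M is strictly dominated by D: 1 > -1 and 12 > 11. Eliminate M.
In a mixed equilibrium the column player is indifferent between R and L; this condition fixes p.
  the column player's payoff from R: p·(-3) + (1−p)·7 = -10p + 7
  the column player's payoff from L: p·(-2) + (1−p)·4 = -6p + 4
  -10p + 7 = -6p + 4  ⇒  -4p = -3  ⇒  p = 3/4.

p = 3/4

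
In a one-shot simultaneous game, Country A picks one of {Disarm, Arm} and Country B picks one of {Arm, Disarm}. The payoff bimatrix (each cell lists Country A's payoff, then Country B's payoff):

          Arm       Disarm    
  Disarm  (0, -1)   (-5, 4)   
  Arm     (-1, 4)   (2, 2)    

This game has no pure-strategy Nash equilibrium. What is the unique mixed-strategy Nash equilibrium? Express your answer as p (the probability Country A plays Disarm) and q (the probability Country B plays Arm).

Country B's indifference between Arm and Disarm determines Country A's mixing probability p:
  Country B's payoff from Arm: p·(-1) + (1−p)·4 = -5p + 4
  Country B's payoff from Disarm: p·4 + (1−p)·2 = 2p + 2
  -5p + 4 = 2p + 2  ⇒  -7p = -2  ⇒  p = 2/7.
In a mixed equilibrium Country A is indifferent between Disarm and Arm; this condition fixes q.
  Country A's expected payoff from Disarm: q·0 + (1−q)·(-5) = 5q - 5
  Country A's expected payoff from Arm: q·(-1) + (1−q)·2 = -3q + 2
  5q - 5 = -3q + 2  ⇒  8q = 7  ⇒  q = 7/8.

p = 2/7, q = 7/8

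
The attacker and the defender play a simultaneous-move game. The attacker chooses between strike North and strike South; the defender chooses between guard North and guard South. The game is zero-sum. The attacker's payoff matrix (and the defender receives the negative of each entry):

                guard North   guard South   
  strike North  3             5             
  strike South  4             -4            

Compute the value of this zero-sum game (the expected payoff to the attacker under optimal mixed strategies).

For the attacker to be willing to mix, the attacker must be indifferent between strike North and strike South, which pins down the defender's mix.
  the attacker's payoff from strike North: q·3 + (1−q)·5 = -2q + 5
  the attacker's payoff from strike South: q·4 + (1−q)·(-4) = 8q - 4
  -2q + 5 = 8q - 4  ⇒  -10q = -9  ⇒  q = 9/10.
The value is the attacker's expected payoff against this mix (using strike North): (9/10)·3 + (1/10)·5 = 16/5.

v = 16/5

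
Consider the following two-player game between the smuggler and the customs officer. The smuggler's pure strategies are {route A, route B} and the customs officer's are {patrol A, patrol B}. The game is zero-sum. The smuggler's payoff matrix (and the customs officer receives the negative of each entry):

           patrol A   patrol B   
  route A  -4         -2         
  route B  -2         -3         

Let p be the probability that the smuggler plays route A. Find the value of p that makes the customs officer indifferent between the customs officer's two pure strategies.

p = 1/3

For the customs officer to be willing to mix, the customs officer must be indifferent between patrol A and patrol B, which pins down the smuggler's mix.
  the customs officer's payoff from patrol A: p·4 + (1−p)·2 = 2p + 2
  the customs officer's payoff from patrol B: p·2 + (1−p)·3 = -p + 3
  2p + 2 = -p + 3  ⇒  3p = 1  ⇒  p = 1/3.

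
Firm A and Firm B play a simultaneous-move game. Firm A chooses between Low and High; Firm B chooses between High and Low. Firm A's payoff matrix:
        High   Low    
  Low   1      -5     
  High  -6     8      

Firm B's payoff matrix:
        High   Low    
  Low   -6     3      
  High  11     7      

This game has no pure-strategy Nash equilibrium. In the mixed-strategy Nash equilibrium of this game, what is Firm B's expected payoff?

For Firm B to be willing to mix, Firm B must be indifferent between High and Low, which pins down Firm A's mix.
  Firm B's expected payoff from High: p·(-6) + (1−p)·11 = -17p + 11
  Firm B's expected payoff from Low: p·3 + (1−p)·7 = -4p + 7
  -17p + 11 = -4p + 7  ⇒  -13p = -4  ⇒  p = 4/13.
At equilibrium Firm B is indifferent across columns, so Firm B's payoff equals the payoff from High: (4/13)·(-6) + (9/13)·11 = 75/13.

75/13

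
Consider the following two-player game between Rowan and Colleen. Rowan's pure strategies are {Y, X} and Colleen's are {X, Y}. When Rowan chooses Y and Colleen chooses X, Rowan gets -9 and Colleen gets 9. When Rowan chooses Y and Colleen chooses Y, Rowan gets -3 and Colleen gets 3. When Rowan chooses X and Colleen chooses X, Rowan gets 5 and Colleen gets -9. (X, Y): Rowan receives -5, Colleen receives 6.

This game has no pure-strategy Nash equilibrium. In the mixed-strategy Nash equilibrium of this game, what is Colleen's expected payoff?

In a mixed equilibrium Colleen is indifferent between X and Y; this condition fixes p.
  Colleen's payoff from X: p·9 + (1−p)·(-9) = 18p - 9
  Colleen's payoff from Y: p·3 + (1−p)·6 = -3p + 6
  18p - 9 = -3p + 6  ⇒  21p = 15  ⇒  p = 5/7.
At equilibrium Colleen is indifferent across columns, so Colleen's payoff equals the payoff from X: (5/7)·9 + (2/7)·(-9) = 27/7.

27/7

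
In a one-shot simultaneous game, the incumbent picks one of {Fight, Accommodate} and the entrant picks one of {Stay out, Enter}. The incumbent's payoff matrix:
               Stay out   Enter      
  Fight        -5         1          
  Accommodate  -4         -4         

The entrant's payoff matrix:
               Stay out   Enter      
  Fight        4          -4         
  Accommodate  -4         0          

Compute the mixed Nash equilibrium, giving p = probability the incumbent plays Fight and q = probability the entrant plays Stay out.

p = 1/3, q = 5/6

The incumbent's mix must leave the entrant indifferent between Stay out and Enter.
  the entrant's expected payoff from Stay out: p·4 + (1−p)·(-4) = 8p - 4
  the entrant's expected payoff from Enter: p·(-4) + (1−p)·0 = -4p
  8p - 4 = -4p  ⇒  12p = 4  ⇒  p = 1/3.
Set the incumbent's expected payoff from Fight equal to that from Accommodate:
  the incumbent's expected payoff from Fight: q·(-5) + (1−q)·1 = -6q + 1
  the incumbent's expected payoff from Accommodate: q·(-4) + (1−q)·(-4) = -4
  -6q + 1 = -4  ⇒  -6q = -5  ⇒  q = 5/6.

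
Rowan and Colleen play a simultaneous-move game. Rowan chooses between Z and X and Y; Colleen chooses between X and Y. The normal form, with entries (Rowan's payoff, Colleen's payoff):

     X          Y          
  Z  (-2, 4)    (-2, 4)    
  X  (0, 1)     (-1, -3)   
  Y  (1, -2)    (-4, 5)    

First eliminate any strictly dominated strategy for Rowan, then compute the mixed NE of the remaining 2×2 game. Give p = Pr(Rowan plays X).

p = 7/11

Rowan's strategy Z is strictly dominated by X: 0 > -2 and -1 > -2. Eliminate Z.
Set Colleen's expected payoff from X equal to that from Y:
  Colleen's payoff from X: p·1 + (1−p)·(-2) = 3p - 2
  Colleen's payoff from Y: p·(-3) + (1−p)·5 = -8p + 5
  3p - 2 = -8p + 5  ⇒  11p = 7  ⇒  p = 7/11.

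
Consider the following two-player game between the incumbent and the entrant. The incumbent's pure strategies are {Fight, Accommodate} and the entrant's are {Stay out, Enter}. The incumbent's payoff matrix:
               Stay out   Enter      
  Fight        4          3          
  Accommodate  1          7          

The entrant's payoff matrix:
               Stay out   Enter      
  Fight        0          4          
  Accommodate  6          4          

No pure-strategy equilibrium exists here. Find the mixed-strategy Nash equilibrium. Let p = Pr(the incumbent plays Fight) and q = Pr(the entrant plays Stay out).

p = 1/3, q = 4/7

The entrant's indifference between Stay out and Enter determines the incumbent's mixing probability p:
  the entrant's expected payoff from Stay out: p·0 + (1−p)·6 = -6p + 6
  the entrant's expected payoff from Enter: p·4 + (1−p)·4 = 4
  -6p + 6 = 4  ⇒  -6p = -2  ⇒  p = 1/3.
The incumbent's indifference between Fight and Accommodate determines the entrant's mixing probability q:
  the incumbent's payoff to Fight: q·4 + (1−q)·3 = q + 3
  the incumbent's payoff to Accommodate: q·1 + (1−q)·7 = -6q + 7
  q + 3 = -6q + 7  ⇒  7q = 4  ⇒  q = 4/7.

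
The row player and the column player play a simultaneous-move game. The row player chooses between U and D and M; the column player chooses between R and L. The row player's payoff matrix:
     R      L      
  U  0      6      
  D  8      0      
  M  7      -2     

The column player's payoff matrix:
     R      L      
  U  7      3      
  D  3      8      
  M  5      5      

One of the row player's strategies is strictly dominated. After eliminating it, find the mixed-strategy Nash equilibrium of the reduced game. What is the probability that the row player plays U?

p = 5/9

The row player's strategy M is strictly dominated by D: 8 > 7 and 0 > -2. Eliminate M.
Set the column player's expected payoff from R equal to that from L:
  the column player's payoff from R: p·7 + (1−p)·3 = 4p + 3
  the column player's payoff from L: p·3 + (1−p)·8 = -5p + 8
  4p + 3 = -5p + 8  ⇒  9p = 5  ⇒  p = 5/9.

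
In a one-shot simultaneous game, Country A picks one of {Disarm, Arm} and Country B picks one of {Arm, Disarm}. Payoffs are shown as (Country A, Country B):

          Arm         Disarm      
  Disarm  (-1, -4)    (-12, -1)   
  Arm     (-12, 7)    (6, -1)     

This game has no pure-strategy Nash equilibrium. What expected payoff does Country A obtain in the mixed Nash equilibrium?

Country B's mix must leave Country A indifferent between Disarm and Arm.
  Country A's payoff from Disarm: q·(-1) + (1−q)·(-12) = 11q - 12
  Country A's payoff from Arm: q·(-12) + (1−q)·6 = -18q + 6
  11q - 12 = -18q + 6  ⇒  29q = 18  ⇒  q = 18/29.
At equilibrium Country A is indifferent across rows, so Country A's payoff equals the payoff from Disarm: (18/29)·(-1) + (11/29)·(-12) = -150/29.

-150/29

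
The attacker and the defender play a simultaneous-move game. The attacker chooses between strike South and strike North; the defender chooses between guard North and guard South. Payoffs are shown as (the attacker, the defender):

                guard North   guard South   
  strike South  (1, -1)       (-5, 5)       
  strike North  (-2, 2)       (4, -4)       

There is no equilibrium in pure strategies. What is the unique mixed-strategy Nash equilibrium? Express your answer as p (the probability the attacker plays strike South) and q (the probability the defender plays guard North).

p = 1/2, q = 3/4

The attacker's mix must leave the defender indifferent between guard North and guard South.
  the defender's payoff from guard North: p·(-1) + (1−p)·2 = -3p + 2
  the defender's payoff from guard South: p·5 + (1−p)·(-4) = 9p - 4
  -3p + 2 = 9p - 4  ⇒  -12p = -6  ⇒  p = 1/2.
In a mixed equilibrium the attacker is indifferent between strike South and strike North; this condition fixes q.
  the attacker's payoff to strike South: q·1 + (1−q)·(-5) = 6q - 5
  the attacker's payoff to strike North: q·(-2) + (1−q)·4 = -6q + 4
  6q - 5 = -6q + 4  ⇒  12q = 9  ⇒  q = 3/4.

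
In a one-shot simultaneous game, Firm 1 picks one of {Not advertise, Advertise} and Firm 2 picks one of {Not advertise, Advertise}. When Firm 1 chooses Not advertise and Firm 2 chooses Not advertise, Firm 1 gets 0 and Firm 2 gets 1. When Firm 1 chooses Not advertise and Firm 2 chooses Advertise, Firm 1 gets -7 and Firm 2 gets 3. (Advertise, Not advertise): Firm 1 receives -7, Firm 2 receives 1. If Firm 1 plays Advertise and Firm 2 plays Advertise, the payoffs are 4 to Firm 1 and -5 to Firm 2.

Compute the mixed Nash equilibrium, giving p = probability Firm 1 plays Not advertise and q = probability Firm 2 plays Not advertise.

Set Firm 2's expected payoff from Not advertise equal to that from Advertise:
  Firm 2's payoff to Not advertise: p·1 + (1−p)·1 = 1
  Firm 2's payoff to Advertise: p·3 + (1−p)·(-5) = 8p - 5
  1 = 8p - 5  ⇒  -8p = -6  ⇒  p = 3/4.
In a mixed equilibrium Firm 1 is indifferent between Not advertise and Advertise; this condition fixes q.
  Firm 1's payoff from Not advertise: q·0 + (1−q)·(-7) = 7q - 7
  Firm 1's payoff from Advertise: q·(-7) + (1−q)·4 = -11q + 4
  7q - 7 = -11q + 4  ⇒  18q = 11  ⇒  q = 11/18.

p = 3/4, q = 11/18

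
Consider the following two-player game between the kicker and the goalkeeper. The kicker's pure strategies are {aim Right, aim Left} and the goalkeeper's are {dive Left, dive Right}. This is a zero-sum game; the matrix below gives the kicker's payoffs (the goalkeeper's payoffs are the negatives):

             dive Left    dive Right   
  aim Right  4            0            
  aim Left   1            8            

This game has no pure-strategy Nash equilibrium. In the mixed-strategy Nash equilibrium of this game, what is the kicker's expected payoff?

For the kicker to be willing to mix, the kicker must be indifferent between aim Right and aim Left, which pins down the goalkeeper's mix.
  the kicker's payoff from aim Right: q·4 + (1−q)·0 = 4q
  the kicker's payoff from aim Left: q·1 + (1−q)·8 = -7q + 8
  4q = -7q + 8  ⇒  11q = 8  ⇒  q = 8/11.
At equilibrium the kicker is indifferent across rows, so the kicker's payoff equals the payoff from aim Right: (8/11)·4 + (3/11)·0 = 32/11.

32/11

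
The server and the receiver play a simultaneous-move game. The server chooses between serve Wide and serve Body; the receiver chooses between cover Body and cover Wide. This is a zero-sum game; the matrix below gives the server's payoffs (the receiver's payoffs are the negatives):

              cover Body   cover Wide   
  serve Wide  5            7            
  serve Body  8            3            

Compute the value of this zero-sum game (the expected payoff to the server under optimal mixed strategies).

In a mixed equilibrium the server is indifferent between serve Wide and serve Body; this condition fixes q.
  the server's expected payoff from serve Wide: q·5 + (1−q)·7 = -2q + 7
  the server's expected payoff from serve Body: q·8 + (1−q)·3 = 5q + 3
  -2q + 7 = 5q + 3  ⇒  -7q = -4  ⇒  q = 4/7.
The value is the server's expected payoff against this mix (using serve Wide): (4/7)·5 + (3/7)·7 = 41/7.

v = 41/7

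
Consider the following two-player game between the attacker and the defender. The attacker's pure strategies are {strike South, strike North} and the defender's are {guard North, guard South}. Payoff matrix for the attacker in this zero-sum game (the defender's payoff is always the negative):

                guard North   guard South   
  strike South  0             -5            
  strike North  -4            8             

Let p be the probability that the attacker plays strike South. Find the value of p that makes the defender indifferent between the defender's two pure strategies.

p = 12/17

The defender's indifference between guard North and guard South determines the attacker's mixing probability p:
  the defender's payoff from guard North: p·0 + (1−p)·4 = -4p + 4
  the defender's payoff from guard South: p·5 + (1−p)·(-8) = 13p - 8
  -4p + 4 = 13p - 8  ⇒  -17p = -12  ⇒  p = 12/17.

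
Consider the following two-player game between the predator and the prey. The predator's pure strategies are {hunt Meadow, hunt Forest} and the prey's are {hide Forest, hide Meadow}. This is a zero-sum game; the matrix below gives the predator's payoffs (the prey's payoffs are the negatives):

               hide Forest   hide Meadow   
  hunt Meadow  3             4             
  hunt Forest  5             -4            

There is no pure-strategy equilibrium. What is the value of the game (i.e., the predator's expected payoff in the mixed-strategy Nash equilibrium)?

v = 16/5

For the predator to be willing to mix, the predator must be indifferent between hunt Meadow and hunt Forest, which pins down the prey's mix.
  the predator's expected payoff from hunt Meadow: q·3 + (1−q)·4 = -q + 4
  the predator's expected payoff from hunt Forest: q·5 + (1−q)·(-4) = 9q - 4
  -q + 4 = 9q - 4  ⇒  -10q = -8  ⇒  q = 4/5.
The value is the predator's expected payoff against this mix (using hunt Meadow): (4/5)·3 + (1/5)·4 = 16/5.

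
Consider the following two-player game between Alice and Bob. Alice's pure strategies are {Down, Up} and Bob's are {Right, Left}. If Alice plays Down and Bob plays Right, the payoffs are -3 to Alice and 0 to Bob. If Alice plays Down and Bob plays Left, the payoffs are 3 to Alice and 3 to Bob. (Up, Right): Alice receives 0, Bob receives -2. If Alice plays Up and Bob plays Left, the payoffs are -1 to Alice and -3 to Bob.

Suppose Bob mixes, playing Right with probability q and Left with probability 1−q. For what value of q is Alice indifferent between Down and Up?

In a mixed equilibrium Alice is indifferent between Down and Up; this condition fixes q.
  Alice's expected payoff from Down: q·(-3) + (1−q)·3 = -6q + 3
  Alice's expected payoff from Up: q·0 + (1−q)·(-1) = q - 1
  -6q + 3 = q - 1  ⇒  -7q = -4  ⇒  q = 4/7.

q = 4/7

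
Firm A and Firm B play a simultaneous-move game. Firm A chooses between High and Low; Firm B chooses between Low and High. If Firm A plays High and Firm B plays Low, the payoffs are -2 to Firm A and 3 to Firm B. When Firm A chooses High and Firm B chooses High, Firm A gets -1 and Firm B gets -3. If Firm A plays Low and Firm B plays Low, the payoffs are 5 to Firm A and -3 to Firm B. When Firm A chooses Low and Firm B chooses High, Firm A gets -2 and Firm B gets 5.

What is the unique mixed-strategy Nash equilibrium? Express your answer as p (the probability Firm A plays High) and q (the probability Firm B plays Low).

Firm A's mix must leave Firm B indifferent between Low and High.
  Firm B's payoff to Low: p·3 + (1−p)·(-3) = 6p - 3
  Firm B's payoff to High: p·(-3) + (1−p)·5 = -8p + 5
  6p - 3 = -8p + 5  ⇒  14p = 8  ⇒  p = 4/7.
Firm A's indifference between High and Low determines Firm B's mixing probability q:
  Firm A's payoff from High: q·(-2) + (1−q)·(-1) = -q - 1
  Firm A's payoff from Low: q·5 + (1−q)·(-2) = 7q - 2
  -q - 1 = 7q - 2  ⇒  -8q = -1  ⇒  q = 1/8.

p = 4/7, q = 1/8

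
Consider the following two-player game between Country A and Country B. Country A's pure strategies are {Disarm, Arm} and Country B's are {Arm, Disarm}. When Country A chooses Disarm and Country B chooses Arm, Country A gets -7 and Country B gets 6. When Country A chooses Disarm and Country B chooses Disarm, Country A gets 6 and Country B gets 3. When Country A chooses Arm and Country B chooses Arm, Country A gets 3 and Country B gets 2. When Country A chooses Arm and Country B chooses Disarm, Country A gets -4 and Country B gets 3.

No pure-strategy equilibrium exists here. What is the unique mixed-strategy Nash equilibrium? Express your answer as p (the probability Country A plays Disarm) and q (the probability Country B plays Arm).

p = 1/4, q = 1/2

In a mixed equilibrium Country B is indifferent between Arm and Disarm; this condition fixes p.
  Country B's payoff from Arm: p·6 + (1−p)·2 = 4p + 2
  Country B's payoff from Disarm: p·3 + (1−p)·3 = 3
  4p + 2 = 3  ⇒  4p = 1  ⇒  p = 1/4.
For Country A to be willing to mix, Country A must be indifferent between Disarm and Arm, which pins down Country B's mix.
  Country A's payoff from Disarm: q·(-7) + (1−q)·6 = -13q + 6
  Country A's payoff from Arm: q·3 + (1−q)·(-4) = 7q - 4
  -13q + 6 = 7q - 4  ⇒  -20q = -10  ⇒  q = 1/2.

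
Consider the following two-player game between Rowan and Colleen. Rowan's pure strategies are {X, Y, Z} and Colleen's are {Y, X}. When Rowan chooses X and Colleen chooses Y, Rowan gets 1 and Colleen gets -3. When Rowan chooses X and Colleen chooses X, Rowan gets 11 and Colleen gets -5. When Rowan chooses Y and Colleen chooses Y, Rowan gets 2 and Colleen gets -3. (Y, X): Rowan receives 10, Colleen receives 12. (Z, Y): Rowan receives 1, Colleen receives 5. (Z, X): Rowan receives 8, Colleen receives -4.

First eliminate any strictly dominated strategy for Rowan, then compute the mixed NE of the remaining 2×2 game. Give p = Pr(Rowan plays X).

p = 15/17

Rowan's strategy Z is strictly dominated by Y: 2 > 1 and 10 > 8. Eliminate Z.
Rowan's mix must leave Colleen indifferent between Y and X.
  Colleen's payoff from Y: p·(-3) + (1−p)·(-3) = -3
  Colleen's payoff from X: p·(-5) + (1−p)·12 = -17p + 12
  -3 = -17p + 12  ⇒  17p = 15  ⇒  p = 15/17.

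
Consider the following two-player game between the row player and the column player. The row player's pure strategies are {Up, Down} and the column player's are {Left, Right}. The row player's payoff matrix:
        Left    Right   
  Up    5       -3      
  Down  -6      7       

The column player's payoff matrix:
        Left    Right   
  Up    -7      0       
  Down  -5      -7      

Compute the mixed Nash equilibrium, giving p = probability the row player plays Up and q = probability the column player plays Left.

The column player's indifference between Left and Right determines the row player's mixing probability p:
  the column player's payoff to Left: p·(-7) + (1−p)·(-5) = -2p - 5
  the column player's payoff to Right: p·0 + (1−p)·(-7) = 7p - 7
  -2p - 5 = 7p - 7  ⇒  -9p = -2  ⇒  p = 2/9.
In a mixed equilibrium the row player is indifferent between Up and Down; this condition fixes q.
  the row player's payoff to Up: q·5 + (1−q)·(-3) = 8q - 3
  the row player's payoff to Down: q·(-6) + (1−q)·7 = -13q + 7
  8q - 3 = -13q + 7  ⇒  21q = 10  ⇒  q = 10/21.

p = 2/9, q = 10/21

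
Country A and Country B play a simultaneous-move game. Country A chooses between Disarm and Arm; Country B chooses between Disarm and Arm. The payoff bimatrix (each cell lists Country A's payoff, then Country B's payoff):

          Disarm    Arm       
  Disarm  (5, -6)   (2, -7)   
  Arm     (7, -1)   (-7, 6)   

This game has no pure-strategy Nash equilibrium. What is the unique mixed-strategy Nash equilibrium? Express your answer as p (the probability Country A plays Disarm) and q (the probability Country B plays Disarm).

p = 7/8, q = 9/11

In a mixed equilibrium Country B is indifferent between Disarm and Arm; this condition fixes p.
  Country B's payoff from Disarm: p·(-6) + (1−p)·(-1) = -5p - 1
  Country B's payoff from Arm: p·(-7) + (1−p)·6 = -13p + 6
  -5p - 1 = -13p + 6  ⇒  8p = 7  ⇒  p = 7/8.
In a mixed equilibrium Country A is indifferent between Disarm and Arm; this condition fixes q.
  Country A's payoff to Disarm: q·5 + (1−q)·2 = 3q + 2
  Country A's payoff to Arm: q·7 + (1−q)·(-7) = 14q - 7
  3q + 2 = 14q - 7  ⇒  -11q = -9  ⇒  q = 9/11.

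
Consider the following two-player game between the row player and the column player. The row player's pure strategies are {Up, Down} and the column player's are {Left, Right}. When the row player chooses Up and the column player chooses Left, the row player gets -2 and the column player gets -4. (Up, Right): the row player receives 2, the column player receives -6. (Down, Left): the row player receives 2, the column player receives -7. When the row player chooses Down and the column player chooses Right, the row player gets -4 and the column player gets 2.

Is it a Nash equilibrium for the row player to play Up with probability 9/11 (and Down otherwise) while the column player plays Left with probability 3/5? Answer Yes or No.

Yes

Check the column player's indifference given the row player's mix p = 9/11:
  payoff from Left = -50/11; payoff from Right = -50/11 — equal.
Check the row player's indifference given the column player's mix q = 3/5:
  payoff from Up = -2/5; payoff from Down = -2/5 — equal.
Both players are indifferent, so neither can profitably deviate.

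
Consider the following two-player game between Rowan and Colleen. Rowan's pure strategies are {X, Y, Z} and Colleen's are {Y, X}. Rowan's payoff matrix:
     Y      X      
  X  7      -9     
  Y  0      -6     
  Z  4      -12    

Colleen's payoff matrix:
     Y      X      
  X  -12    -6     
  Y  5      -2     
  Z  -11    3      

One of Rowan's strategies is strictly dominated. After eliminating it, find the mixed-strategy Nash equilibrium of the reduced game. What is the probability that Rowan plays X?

p = 7/13

Rowan's strategy Z is strictly dominated by X: 7 > 4 and -9 > -12. Eliminate Z.
For Colleen to be willing to mix, Colleen must be indifferent between Y and X, which pins down Rowan's mix.
  Colleen's expected payoff from Y: p·(-12) + (1−p)·5 = -17p + 5
  Colleen's expected payoff from X: p·(-6) + (1−p)·(-2) = -4p - 2
  -17p + 5 = -4p - 2  ⇒  -13p = -7  ⇒  p = 7/13.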